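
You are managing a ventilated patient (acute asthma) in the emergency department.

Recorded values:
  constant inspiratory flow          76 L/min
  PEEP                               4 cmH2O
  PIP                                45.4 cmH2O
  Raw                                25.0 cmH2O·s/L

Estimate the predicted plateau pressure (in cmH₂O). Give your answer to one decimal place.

13.7

Flow: 76 L/min ÷ 60 = 1.2667 L/s.
Pplat = PIP − Raw × flow = 45.4 − 25.0 × 1.2667 = 45.4 − 31.668 = 13.732 cmH2O.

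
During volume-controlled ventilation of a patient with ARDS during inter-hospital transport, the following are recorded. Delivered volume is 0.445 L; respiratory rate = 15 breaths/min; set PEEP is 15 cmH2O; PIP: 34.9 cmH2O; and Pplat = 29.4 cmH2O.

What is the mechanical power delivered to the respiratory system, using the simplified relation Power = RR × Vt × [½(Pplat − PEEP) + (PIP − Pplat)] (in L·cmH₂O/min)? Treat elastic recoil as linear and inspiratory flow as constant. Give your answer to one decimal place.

Per-breath work = Vt × [½(Pplat−PEEP) + (PIP−Pplat)] = 0.445 × [0.5×14.4 + 5.5] = 0.445 × 12.7 = 5.652 L·cmH2O.
Power = 15 × 5.652 = 84.78 L·cmH2O/min.

84.8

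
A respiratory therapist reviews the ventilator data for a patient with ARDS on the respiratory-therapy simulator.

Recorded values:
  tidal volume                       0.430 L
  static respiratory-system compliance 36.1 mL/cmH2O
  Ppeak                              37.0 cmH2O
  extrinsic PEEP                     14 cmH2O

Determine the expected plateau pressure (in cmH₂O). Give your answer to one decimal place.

Pplat = PEEP + Vt / Cstat = 14 + 430 / 36.1 = 14 + 11.911 = 25.911 cmH2O.

25.9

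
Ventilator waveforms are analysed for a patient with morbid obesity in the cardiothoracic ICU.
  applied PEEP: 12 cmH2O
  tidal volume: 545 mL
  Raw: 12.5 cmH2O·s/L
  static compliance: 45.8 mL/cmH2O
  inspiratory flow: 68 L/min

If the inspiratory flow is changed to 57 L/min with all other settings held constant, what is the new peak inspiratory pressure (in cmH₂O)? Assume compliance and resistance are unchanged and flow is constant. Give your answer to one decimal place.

Flow: 68 L/min ÷ 60 = 1.1333 L/s.
New flow: 57 L/min ÷ 60 = 0.95 L/s.
PIP = Vt/C + R·V̇ + PEEP (constant-flow equation of motion).
Only the resistive term changes: ΔPIP = R × ΔV̇ = 12.5 × (0.95 − 1.1333) = 12.5 × -0.1833 = -2.291 cmH2O.
Original PIP = 545/45.8 + 12.5×1.1333 + 12 = 38.066 cmH2O; new PIP = 38.066 + (-2.291) = 35.775 cmH2O.

35.8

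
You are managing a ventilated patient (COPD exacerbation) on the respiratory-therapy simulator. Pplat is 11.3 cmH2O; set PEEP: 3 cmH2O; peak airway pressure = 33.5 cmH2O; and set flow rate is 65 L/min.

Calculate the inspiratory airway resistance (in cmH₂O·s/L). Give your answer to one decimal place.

20.5

Flow: 65 L/min ÷ 60 = 1.0833 L/s.
Raw = (PIP − Pplat) / flow = (33.5 − 11.3) / 1.0833 = 22.2 / 1.0833 = 20.493 cmH2O·s/L.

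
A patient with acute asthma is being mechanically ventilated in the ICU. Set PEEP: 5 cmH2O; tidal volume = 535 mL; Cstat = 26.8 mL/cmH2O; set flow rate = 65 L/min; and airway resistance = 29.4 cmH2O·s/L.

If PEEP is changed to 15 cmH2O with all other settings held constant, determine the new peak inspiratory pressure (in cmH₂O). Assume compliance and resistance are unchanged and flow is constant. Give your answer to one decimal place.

Flow: 65 L/min ÷ 60 = 1.0833 L/s.
PIP = Vt/C + R·V̇ + PEEP (constant-flow equation of motion).
Only the baseline term changes: ΔPIP = ΔPEEP = 15 − 5 = 10.0 cmH2O.
Original PIP = 535/26.8 + 29.4×1.0833 + 5 = 56.812 cmH2O; new PIP = 56.812 + (10.0) = 66.812 cmH2O.

66.8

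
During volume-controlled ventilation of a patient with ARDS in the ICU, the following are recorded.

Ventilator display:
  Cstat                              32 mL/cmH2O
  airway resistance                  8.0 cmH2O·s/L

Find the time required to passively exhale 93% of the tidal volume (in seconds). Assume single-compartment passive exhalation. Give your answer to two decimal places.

0.68

τ = R × C = 8.0 × 32 mL/cmH2O = 8.0 × 0.032 L/cmH2O = 0.256 s.
Exhaled fraction f = 1 − e^(−t/τ) → t = −τ·ln(1 − f) = −0.256·ln(0.07) = 0.6808 s.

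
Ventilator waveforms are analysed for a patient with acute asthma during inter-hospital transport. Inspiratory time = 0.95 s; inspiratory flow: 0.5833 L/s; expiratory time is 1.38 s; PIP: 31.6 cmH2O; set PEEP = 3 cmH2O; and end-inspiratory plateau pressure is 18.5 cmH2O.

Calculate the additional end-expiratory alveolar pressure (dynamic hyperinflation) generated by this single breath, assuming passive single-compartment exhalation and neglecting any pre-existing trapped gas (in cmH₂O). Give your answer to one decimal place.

Vt = flow × Ti = 0.5833 L/s × 0.95 s × 1000 mL/L = 554.14 mL.
R = (PIP − Pplat)/V̇ = (31.6 − 18.5) / 0.5833 = 13.1/0.5833 = 22.458 cmH2O·s/L.
C = Vt/(Pplat − PEEP) = 554.14 / (18.5 − 3) = 554.14/15.5 = 35.751 mL/cmH2O.
τ = R × C = 22.458 × 0.03575 L/cmH2O = 0.8029 s.
Fraction remaining = e^(−Te/τ) = e^(−1.38/0.8029) = 0.1793; trapped volume = 554.14 × 0.1793 = 99.357 mL.
Additional alveolar pressure from trapping ≈ V_trapped / C = 99.357 / 35.751 = 2.779 cmH2O.

2.8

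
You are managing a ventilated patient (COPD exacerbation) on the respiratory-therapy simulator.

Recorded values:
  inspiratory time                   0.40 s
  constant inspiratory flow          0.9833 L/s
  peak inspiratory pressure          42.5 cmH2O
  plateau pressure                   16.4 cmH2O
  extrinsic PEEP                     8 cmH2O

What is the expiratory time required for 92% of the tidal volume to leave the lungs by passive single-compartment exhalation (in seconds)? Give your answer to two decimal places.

Vt = flow × Ti = 0.9833 L/s × 0.40 s × 1000 mL/L = 393.32 mL.
R = (PIP − Pplat)/V̇ = (42.5 − 16.4) / 0.9833 = 26.1/0.9833 = 26.543 cmH2O·s/L.
C = Vt/(Pplat − PEEP) = 393.32 / (16.4 − 8) = 393.32/8.4 = 46.824 mL/cmH2O.
τ = R × C = 26.543 × 0.04682 L/cmH2O = 1.243 s.
t = −τ·ln(1 − 0.92) = −1.243·ln(0.08) = 3.139 s.

3.14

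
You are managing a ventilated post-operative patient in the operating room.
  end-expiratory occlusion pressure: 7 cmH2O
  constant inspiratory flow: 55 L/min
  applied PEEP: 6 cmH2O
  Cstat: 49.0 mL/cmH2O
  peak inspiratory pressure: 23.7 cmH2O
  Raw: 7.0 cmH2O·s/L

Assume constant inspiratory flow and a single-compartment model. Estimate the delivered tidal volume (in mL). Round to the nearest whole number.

504

Flow: 55 L/min ÷ 60 = 0.9167 L/s.
Total PEEP = 7 cmH2O (set 6 + intrinsic 1); this is the baseline alveolar pressure.
Equation of motion (constant flow): PIP = Vt/C + R·V̇ + PEEP.
Vt/C = PIP − R·V̇ − PEEP = 23.7 − 6.417 − 7 = 10.283 cmH2O.
Vt = C × 10.283 = 49.0 × 10.283 = 503.87 mL.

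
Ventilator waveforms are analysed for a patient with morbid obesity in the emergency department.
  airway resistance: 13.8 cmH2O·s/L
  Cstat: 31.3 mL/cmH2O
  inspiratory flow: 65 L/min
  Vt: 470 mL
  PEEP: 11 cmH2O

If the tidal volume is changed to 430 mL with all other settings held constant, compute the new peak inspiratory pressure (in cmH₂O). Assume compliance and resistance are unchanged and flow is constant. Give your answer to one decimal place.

Flow: 65 L/min ÷ 60 = 1.0833 L/s.
PIP = Vt/C + R·V̇ + PEEP (constant-flow equation of motion).
Only the elastic term changes: ΔPIP = ΔVt / C = (430 − 470) / 31.3 = -1.278 cmH2O.
Original PIP = 470/31.3 + 13.8×1.0833 + 11 = 40.966 cmH2O; new PIP = 40.966 + (-1.278) = 39.688 cmH2O.

39.7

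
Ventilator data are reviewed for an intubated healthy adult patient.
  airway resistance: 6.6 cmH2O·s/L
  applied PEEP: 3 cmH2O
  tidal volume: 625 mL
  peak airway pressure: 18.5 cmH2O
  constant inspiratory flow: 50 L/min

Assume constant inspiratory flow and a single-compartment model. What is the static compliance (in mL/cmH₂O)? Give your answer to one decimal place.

Flow: 50 L/min ÷ 60 = 0.8333 L/s.
Equation of motion (constant flow): PIP = Vt/C + R·V̇ + PEEP.
Vt/C = PIP − R·V̇ − PEEP = 18.5 − 6.6×0.8333 − 3 = 18.5 − 5.5 − 3 = 10.0 cmH2O.
C = Vt / 10.0 = 625 / 10.0 = 62.5 mL/cmH2O.

62.5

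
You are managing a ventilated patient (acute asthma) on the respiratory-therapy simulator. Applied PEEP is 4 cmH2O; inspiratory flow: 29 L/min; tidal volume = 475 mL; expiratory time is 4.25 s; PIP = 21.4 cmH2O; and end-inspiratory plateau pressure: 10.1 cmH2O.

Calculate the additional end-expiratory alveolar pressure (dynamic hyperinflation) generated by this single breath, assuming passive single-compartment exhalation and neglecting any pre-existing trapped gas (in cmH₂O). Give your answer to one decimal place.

Flow: 29 L/min ÷ 60 = 0.4833 L/s.
R = (PIP − Pplat)/V̇ = (21.4 − 10.1) / 0.4833 = 11.3/0.4833 = 23.381 cmH2O·s/L.
C = Vt/(Pplat − PEEP) = 475.0 / (10.1 − 4) = 475.0/6.1 = 77.869 mL/cmH2O.
τ = R × C = 23.381 × 0.07787 L/cmH2O = 1.821 s.
Fraction remaining = e^(−Te/τ) = e^(−4.25/1.821) = 0.09692; trapped volume = 475.0 × 0.09692 = 46.037 mL.
Additional alveolar pressure from trapping ≈ V_trapped / C = 46.037 / 77.869 = 0.5912 cmH2O.

0.6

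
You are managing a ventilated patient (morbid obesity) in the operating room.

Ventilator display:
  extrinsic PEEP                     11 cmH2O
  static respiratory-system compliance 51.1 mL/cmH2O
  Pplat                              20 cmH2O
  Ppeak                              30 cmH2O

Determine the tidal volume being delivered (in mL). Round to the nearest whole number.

Vt = Cstat × (Pplat − PEEP) = 51.1 × (20 − 11) = 51.1 × 9.0 = 459.9 mL.

460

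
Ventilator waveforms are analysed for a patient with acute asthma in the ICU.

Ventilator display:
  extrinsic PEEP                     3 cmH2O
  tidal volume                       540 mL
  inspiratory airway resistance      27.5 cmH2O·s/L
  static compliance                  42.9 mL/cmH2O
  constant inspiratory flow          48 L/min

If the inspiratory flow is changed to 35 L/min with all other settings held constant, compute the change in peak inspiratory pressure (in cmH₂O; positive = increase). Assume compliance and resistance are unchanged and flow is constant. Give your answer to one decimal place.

-6.0

Flow: 48 L/min ÷ 60 = 0.8 L/s.
New flow: 35 L/min ÷ 60 = 0.5833 L/s.
PIP = Vt/C + R·V̇ + PEEP (constant-flow equation of motion).
Only the resistive term changes: ΔPIP = R × ΔV̇ = 27.5 × (0.5833 − 0.8) = 27.5 × -0.2167 = -5.959 cmH2O.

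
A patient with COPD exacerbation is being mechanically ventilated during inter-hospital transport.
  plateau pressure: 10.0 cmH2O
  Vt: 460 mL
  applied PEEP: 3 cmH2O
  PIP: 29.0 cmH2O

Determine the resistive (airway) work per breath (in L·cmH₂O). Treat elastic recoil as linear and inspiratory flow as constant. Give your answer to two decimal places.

With constant inspiratory flow the resistive pressure is constant at PIP − Pplat = 29.0 − 10.0 = 19.0 cmH2O, so resistive work = 19.0 × 0.460 = 8.74 L·cmH2O.

8.74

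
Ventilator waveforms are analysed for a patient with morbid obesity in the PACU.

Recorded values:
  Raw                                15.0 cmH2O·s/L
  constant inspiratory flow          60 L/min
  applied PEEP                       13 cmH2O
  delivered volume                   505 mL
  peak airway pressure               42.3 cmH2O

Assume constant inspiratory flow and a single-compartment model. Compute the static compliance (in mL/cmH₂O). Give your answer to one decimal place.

35.3

Flow: 60 L/min ÷ 60 = 1 L/s.
Equation of motion (constant flow): PIP = Vt/C + R·V̇ + PEEP.
Vt/C = PIP − R·V̇ − PEEP = 42.3 − 15.0×1 − 13 = 42.3 − 15.0 − 13 = 14.3 cmH2O.
C = Vt / 14.3 = 505 / 14.3 = 35.315 mL/cmH2O.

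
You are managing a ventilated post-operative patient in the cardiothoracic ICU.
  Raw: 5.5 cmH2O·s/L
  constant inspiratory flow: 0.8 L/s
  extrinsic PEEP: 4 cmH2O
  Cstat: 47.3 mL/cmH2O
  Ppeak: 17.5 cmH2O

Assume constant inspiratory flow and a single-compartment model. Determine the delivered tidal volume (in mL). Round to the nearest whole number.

430

Equation of motion (constant flow): PIP = Vt/C + R·V̇ + PEEP.
Vt/C = PIP − R·V̇ − PEEP = 17.5 − 4.4 − 4 = 9.1 cmH2O.
Vt = C × 9.1 = 47.3 × 9.1 = 430.43 mL.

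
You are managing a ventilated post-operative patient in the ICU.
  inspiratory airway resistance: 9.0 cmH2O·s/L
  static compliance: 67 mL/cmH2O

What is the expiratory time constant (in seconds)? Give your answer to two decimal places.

0.60

τ = R × C = 9.0 × 67 mL/cmH2O = 9.0 × 0.067 L/cmH2O = 0.603 s.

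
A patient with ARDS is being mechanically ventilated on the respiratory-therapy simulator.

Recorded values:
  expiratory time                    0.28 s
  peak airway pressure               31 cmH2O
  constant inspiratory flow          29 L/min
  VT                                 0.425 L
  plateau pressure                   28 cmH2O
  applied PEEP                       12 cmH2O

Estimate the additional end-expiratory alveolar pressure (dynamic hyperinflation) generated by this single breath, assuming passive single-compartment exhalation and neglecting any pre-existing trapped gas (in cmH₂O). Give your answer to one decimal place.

2.9

Flow: 29 L/min ÷ 60 = 0.4833 L/s.
R = (PIP − Pplat)/V̇ = (31 − 28) / 0.4833 = 3.0/0.4833 = 6.207 cmH2O·s/L.
C = Vt/(Pplat − PEEP) = 425.0 / (28 − 12) = 425.0/16.0 = 26.563 mL/cmH2O.
τ = R × C = 6.207 × 0.02656 L/cmH2O = 0.1649 s.
Fraction remaining = e^(−Te/τ) = e^(−0.28/0.1649) = 0.183; trapped volume = 425.0 × 0.183 = 77.775 mL.
Additional alveolar pressure from trapping ≈ V_trapped / C = 77.775 / 26.563 = 2.928 cmH2O.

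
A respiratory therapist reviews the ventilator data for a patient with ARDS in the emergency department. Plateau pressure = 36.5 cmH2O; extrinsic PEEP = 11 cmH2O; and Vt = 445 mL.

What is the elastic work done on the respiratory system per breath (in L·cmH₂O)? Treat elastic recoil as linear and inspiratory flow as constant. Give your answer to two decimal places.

5.67

Elastic work ≈ ½ × (Pplat − PEEP) × Vt = 0.5 × (36.5 − 11) × 0.445 L = 0.5 × 25.5 × 0.445 = 5.674 L·cmH2O.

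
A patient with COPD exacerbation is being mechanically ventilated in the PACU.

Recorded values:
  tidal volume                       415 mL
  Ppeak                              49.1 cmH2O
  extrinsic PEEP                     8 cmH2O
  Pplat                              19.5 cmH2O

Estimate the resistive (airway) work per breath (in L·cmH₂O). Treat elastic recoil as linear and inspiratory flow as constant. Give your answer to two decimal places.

12.28

With constant inspiratory flow the resistive pressure is constant at PIP − Pplat = 49.1 − 19.5 = 29.6 cmH2O, so resistive work = 29.6 × 0.415 = 12.284 L·cmH2O.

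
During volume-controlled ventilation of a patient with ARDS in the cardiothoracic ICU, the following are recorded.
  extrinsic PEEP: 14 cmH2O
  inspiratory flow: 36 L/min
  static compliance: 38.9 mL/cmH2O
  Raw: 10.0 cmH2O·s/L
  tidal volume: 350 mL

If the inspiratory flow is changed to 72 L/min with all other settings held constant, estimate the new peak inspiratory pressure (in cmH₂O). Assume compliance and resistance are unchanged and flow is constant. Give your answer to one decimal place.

35.0

Flow: 36 L/min ÷ 60 = 0.6 L/s.
New flow: 72 L/min ÷ 60 = 1.2 L/s.
PIP = Vt/C + R·V̇ + PEEP (constant-flow equation of motion).
Only the resistive term changes: ΔPIP = R × ΔV̇ = 10.0 × (1.2 − 0.6) = 10.0 × 0.6 = 6.0 cmH2O.
Original PIP = 350/38.9 + 10.0×0.6 + 14 = 28.997 cmH2O; new PIP = 28.997 + (6.0) = 34.997 cmH2O.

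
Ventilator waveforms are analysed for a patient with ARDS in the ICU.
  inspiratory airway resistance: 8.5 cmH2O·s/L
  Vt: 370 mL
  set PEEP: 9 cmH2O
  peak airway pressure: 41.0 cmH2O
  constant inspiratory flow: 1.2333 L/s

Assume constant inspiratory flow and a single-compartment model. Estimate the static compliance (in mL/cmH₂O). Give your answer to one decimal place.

17.2

Equation of motion (constant flow): PIP = Vt/C + R·V̇ + PEEP.
Vt/C = PIP − R·V̇ − PEEP = 41.0 − 8.5×1.2333 − 9 = 41.0 − 10.483 − 9 = 21.517 cmH2O.
C = Vt / 21.517 = 370 / 21.517 = 17.196 mL/cmH2O.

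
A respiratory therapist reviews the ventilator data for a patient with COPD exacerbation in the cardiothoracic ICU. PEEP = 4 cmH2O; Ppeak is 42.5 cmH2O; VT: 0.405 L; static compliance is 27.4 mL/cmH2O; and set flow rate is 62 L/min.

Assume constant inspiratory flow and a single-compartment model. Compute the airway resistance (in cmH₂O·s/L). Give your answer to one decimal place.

23.0

Flow: 62 L/min ÷ 60 = 1.0333 L/s.
Equation of motion (constant flow): PIP = Vt/C + R·V̇ + PEEP.
R·V̇ = PIP − Vt/C − PEEP = 42.5 − 405/27.4 − 4 = 42.5 − 14.781 − 4 = 23.719 cmH2O.
R = 23.719 / 1.0333 = 22.955 cmH2O·s/L.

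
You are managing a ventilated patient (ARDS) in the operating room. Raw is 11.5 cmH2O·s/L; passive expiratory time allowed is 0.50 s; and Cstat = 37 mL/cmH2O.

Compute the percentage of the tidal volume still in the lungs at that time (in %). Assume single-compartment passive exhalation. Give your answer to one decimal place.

30.9

τ = R × C = 11.5 × 37 mL/cmH2O = 11.5 × 0.037 L/cmH2O = 0.4255 s.
Passive exhalation: V(t)/V₀ = e^(−t/τ) = e^(−0.50/0.4255) = 0.3088.
Fraction remaining = 0.3088 → 30.88%.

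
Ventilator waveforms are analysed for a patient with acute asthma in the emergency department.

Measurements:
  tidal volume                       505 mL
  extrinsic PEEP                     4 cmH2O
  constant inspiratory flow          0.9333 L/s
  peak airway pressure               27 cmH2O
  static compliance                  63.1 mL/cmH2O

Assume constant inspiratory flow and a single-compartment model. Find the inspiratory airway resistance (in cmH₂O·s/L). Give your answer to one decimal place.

16.1

Equation of motion (constant flow): PIP = Vt/C + R·V̇ + PEEP.
R·V̇ = PIP − Vt/C − PEEP = 27 − 505/63.1 − 4 = 27 − 8.003 − 4 = 14.997 cmH2O.
R = 14.997 / 0.9333 = 16.069 cmH2O·s/L.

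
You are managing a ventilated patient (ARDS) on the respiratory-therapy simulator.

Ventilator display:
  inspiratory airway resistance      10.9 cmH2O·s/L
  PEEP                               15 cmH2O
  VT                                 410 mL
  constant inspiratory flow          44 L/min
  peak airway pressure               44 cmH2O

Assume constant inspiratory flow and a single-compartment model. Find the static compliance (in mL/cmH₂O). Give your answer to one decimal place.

19.5

Flow: 44 L/min ÷ 60 = 0.7333 L/s.
Equation of motion (constant flow): PIP = Vt/C + R·V̇ + PEEP.
Vt/C = PIP − R·V̇ − PEEP = 44 − 10.9×0.7333 − 15 = 44 − 7.993 − 15 = 21.007 cmH2O.
C = Vt / 21.007 = 410 / 21.007 = 19.517 mL/cmH2O.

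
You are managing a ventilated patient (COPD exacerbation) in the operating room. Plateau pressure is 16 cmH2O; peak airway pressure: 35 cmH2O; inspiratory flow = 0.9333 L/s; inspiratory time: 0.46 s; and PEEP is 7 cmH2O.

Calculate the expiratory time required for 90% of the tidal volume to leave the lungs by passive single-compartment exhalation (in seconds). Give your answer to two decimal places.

Vt = flow × Ti = 0.9333 L/s × 0.46 s × 1000 mL/L = 429.32 mL.
R = (PIP − Pplat)/V̇ = (35 − 16) / 0.9333 = 19.0/0.9333 = 20.358 cmH2O·s/L.
C = Vt/(Pplat − PEEP) = 429.32 / (16 − 7) = 429.32/9.0 = 47.702 mL/cmH2O.
τ = R × C = 20.358 × 0.0477 L/cmH2O = 0.9711 s.
t = −τ·ln(1 − 0.90) = −0.9711·ln(0.1) = 2.236 s.

2.24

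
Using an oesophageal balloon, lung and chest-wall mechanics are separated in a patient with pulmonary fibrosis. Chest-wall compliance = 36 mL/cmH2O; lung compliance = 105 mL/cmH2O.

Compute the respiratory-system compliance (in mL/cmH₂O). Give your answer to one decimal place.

26.8

Lung and chest wall are elastances in series: 1/Crs = 1/CL + 1/Ccw.
1/Crs = 1/105 + 1/36 = 0.0373.
Crs = 26.81 mL/cmH2O.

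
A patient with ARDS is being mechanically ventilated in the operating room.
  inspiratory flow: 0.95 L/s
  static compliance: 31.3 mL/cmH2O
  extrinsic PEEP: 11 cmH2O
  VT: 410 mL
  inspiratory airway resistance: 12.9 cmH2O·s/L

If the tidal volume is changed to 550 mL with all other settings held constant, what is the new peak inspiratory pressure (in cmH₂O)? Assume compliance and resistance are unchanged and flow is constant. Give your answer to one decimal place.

40.8

PIP = Vt/C + R·V̇ + PEEP (constant-flow equation of motion).
Only the elastic term changes: ΔPIP = ΔVt / C = (550 − 410) / 31.3 = 4.473 cmH2O.
Original PIP = 410/31.3 + 12.9×0.95 + 11 = 36.354 cmH2O; new PIP = 36.354 + (4.473) = 40.827 cmH2O.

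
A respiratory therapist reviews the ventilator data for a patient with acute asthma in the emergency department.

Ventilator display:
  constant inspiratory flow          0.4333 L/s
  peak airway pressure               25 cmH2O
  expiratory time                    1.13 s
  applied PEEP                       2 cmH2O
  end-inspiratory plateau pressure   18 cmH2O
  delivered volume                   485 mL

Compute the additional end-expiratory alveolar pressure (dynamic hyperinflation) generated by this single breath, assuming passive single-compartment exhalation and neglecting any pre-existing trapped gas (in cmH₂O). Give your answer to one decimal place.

R = (PIP − Pplat)/V̇ = (25 − 18) / 0.4333 = 7.0/0.4333 = 16.155 cmH2O·s/L.
C = Vt/(Pplat − PEEP) = 485.0 / (18 − 2) = 485.0/16.0 = 30.313 mL/cmH2O.
τ = R × C = 16.155 × 0.03031 L/cmH2O = 0.4897 s.
Fraction remaining = e^(−Te/τ) = e^(−1.13/0.4897) = 0.09951; trapped volume = 485.0 × 0.09951 = 48.262 mL.
Additional alveolar pressure from trapping ≈ V_trapped / C = 48.262 / 30.313 = 1.592 cmH2O.

1.6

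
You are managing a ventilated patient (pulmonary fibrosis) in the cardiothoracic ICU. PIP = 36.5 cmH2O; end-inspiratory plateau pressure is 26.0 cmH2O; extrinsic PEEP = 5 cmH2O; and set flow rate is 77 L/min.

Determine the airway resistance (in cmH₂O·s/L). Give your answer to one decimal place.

8.2

Flow: 77 L/min ÷ 60 = 1.2833 L/s.
Raw = (PIP − Pplat) / flow = (36.5 − 26.0) / 1.2833 = 10.5 / 1.2833 = 8.182 cmH2O·s/L.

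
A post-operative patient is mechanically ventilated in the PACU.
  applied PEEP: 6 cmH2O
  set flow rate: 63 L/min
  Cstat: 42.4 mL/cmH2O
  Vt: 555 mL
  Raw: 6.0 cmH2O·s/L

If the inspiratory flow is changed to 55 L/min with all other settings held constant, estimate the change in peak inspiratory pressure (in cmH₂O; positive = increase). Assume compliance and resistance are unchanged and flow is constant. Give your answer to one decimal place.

-0.8

Flow: 63 L/min ÷ 60 = 1.05 L/s.
New flow: 55 L/min ÷ 60 = 0.9167 L/s.
PIP = Vt/C + R·V̇ + PEEP (constant-flow equation of motion).
Only the resistive term changes: ΔPIP = R × ΔV̇ = 6.0 × (0.9167 − 1.05) = 6.0 × -0.1333 = -0.7998 cmH2O.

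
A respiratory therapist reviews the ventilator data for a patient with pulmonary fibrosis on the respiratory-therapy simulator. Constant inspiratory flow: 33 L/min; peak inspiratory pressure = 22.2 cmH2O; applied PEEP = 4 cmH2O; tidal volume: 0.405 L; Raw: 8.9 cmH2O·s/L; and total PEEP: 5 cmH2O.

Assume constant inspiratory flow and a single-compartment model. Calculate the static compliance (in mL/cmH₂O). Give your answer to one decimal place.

Flow: 33 L/min ÷ 60 = 0.55 L/s.
Total PEEP = 5 cmH2O (set 4 + intrinsic 1); this is the baseline alveolar pressure.
Equation of motion (constant flow): PIP = Vt/C + R·V̇ + PEEP.
Vt/C = PIP − R·V̇ − PEEP = 22.2 − 8.9×0.55 − 5 = 22.2 − 4.895 − 5 = 12.305 cmH2O.
C = Vt / 12.305 = 405 / 12.305 = 32.913 mL/cmH2O.

32.9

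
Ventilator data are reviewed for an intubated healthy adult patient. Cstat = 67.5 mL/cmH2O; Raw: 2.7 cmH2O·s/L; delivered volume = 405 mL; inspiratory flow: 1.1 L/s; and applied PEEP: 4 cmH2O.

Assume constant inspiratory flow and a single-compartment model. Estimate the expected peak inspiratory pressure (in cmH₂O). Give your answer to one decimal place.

Equation of motion (constant flow): PIP = Vt/C + R·V̇ + PEEP.
PIP = 405/67.5 + 2.7×1.1 + 4 = 6.0 + 2.97 + 4 = 12.97 cmH2O.

13.0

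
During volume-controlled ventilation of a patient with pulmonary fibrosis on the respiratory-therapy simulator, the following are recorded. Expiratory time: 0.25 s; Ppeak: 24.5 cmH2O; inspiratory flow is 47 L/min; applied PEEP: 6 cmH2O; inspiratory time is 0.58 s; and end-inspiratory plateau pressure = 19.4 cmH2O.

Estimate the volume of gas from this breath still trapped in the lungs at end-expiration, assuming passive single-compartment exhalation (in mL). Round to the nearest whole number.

Flow: 47 L/min ÷ 60 = 0.7833 L/s.
Vt = flow × Ti = 0.7833 L/s × 0.58 s × 1000 mL/L = 454.31 mL.
R = (PIP − Pplat)/V̇ = (24.5 − 19.4) / 0.7833 = 5.1/0.7833 = 6.511 cmH2O·s/L.
C = Vt/(Pplat − PEEP) = 454.31 / (19.4 − 6) = 454.31/13.4 = 33.904 mL/cmH2O.
τ = R × C = 6.511 × 0.0339 L/cmH2O = 0.2207 s.
Fraction remaining = e^(−Te/τ) = e^(−0.25/0.2207) = 0.3221.
Trapped volume = 454.31 × 0.3221 = 146.33 mL.

146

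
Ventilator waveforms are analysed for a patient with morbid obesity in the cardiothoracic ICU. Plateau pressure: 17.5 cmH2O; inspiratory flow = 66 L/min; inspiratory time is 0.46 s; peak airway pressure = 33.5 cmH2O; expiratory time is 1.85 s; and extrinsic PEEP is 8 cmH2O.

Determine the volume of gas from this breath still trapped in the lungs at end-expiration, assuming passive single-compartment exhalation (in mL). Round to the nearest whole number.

Flow: 66 L/min ÷ 60 = 1.1 L/s.
Vt = flow × Ti = 1.1 L/s × 0.46 s × 1000 mL/L = 506.0 mL.
R = (PIP − Pplat)/V̇ = (33.5 − 17.5) / 1.1 = 16.0/1.1 = 14.545 cmH2O·s/L.
C = Vt/(Pplat − PEEP) = 506.0 / (17.5 − 8) = 506.0/9.5 = 53.263 mL/cmH2O.
τ = R × C = 14.545 × 0.05326 L/cmH2O = 0.7747 s.
Fraction remaining = e^(−Te/τ) = e^(−1.85/0.7747) = 0.09181.
Trapped volume = 506.0 × 0.09181 = 46.456 mL.

46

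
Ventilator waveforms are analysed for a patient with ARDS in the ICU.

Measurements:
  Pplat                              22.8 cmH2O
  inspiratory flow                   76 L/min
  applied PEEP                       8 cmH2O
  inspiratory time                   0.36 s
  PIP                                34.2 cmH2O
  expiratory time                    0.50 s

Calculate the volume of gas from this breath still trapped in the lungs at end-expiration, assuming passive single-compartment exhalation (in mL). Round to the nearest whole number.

Flow: 76 L/min ÷ 60 = 1.2667 L/s.
Vt = flow × Ti = 1.2667 L/s × 0.36 s × 1000 mL/L = 456.01 mL.
R = (PIP − Pplat)/V̇ = (34.2 − 22.8) / 1.2667 = 11.4/1.2667 = 9.0 cmH2O·s/L.
C = Vt/(Pplat − PEEP) = 456.01 / (22.8 − 8) = 456.01/14.8 = 30.811 mL/cmH2O.
τ = R × C = 9.0 × 0.03081 L/cmH2O = 0.2773 s.
Fraction remaining = e^(−Te/τ) = e^(−0.50/0.2773) = 0.1648.
Trapped volume = 456.01 × 0.1648 = 75.15 mL.

75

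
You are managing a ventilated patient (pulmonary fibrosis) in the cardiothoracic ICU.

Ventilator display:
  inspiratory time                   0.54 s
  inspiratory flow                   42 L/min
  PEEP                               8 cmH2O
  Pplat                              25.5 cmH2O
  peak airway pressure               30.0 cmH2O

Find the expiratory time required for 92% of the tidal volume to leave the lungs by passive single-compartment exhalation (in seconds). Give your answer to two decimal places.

0.35

Flow: 42 L/min ÷ 60 = 0.7 L/s.
Vt = flow × Ti = 0.7 L/s × 0.54 s × 1000 mL/L = 378.0 mL.
R = (PIP − Pplat)/V̇ = (30.0 − 25.5) / 0.7 = 4.5/0.7 = 6.429 cmH2O·s/L.
C = Vt/(Pplat − PEEP) = 378.0 / (25.5 − 8) = 378.0/17.5 = 21.6 mL/cmH2O.
τ = R × C = 6.429 × 0.0216 L/cmH2O = 0.1389 s.
t = −τ·ln(1 − 0.92) = −0.1389·ln(0.08) = 0.3508 s.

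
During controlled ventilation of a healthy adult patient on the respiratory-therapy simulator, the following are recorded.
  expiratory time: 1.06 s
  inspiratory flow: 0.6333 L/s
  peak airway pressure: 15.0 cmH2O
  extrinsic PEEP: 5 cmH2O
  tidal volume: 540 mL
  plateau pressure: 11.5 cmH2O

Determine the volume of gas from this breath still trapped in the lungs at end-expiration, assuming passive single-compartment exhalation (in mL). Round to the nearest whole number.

R = (PIP − Pplat)/V̇ = (15.0 − 11.5) / 0.6333 = 3.5/0.6333 = 5.527 cmH2O·s/L.
C = Vt/(Pplat − PEEP) = 540.0 / (11.5 − 5) = 540.0/6.5 = 83.077 mL/cmH2O.
τ = R × C = 5.527 × 0.08308 L/cmH2O = 0.4592 s.
Fraction remaining = e^(−Te/τ) = e^(−1.06/0.4592) = 0.09942.
Trapped volume = 540.0 × 0.09942 = 53.687 mL.

54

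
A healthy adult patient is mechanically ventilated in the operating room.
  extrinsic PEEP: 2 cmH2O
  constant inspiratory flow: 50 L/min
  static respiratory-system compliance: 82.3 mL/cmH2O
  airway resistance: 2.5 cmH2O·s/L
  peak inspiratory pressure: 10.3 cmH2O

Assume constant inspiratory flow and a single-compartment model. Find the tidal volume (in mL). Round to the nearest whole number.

512

Flow: 50 L/min ÷ 60 = 0.8333 L/s.
Equation of motion (constant flow): PIP = Vt/C + R·V̇ + PEEP.
Vt/C = PIP − R·V̇ − PEEP = 10.3 − 2.083 − 2 = 6.217 cmH2O.
Vt = C × 6.217 = 82.3 × 6.217 = 511.66 mL.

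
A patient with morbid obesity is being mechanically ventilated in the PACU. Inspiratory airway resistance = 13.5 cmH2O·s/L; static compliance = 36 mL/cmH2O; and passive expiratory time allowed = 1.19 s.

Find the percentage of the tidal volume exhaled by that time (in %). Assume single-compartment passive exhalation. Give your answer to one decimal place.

91.4

τ = R × C = 13.5 × 36 mL/cmH2O = 13.5 × 0.036 L/cmH2O = 0.486 s.
Passive exhalation: V(t)/V₀ = e^(−t/τ) = e^(−1.19/0.486) = 0.08642.
Fraction exhaled = 1 − 0.08642 = 0.9136 → 91.36%.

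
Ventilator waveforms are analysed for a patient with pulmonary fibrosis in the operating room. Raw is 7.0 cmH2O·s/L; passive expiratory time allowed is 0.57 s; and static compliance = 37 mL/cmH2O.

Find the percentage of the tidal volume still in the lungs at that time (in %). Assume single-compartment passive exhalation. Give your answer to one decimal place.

11.1

τ = R × C = 7.0 × 37 mL/cmH2O = 7.0 × 0.037 L/cmH2O = 0.259 s.
Passive exhalation: V(t)/V₀ = e^(−t/τ) = e^(−0.57/0.259) = 0.1107.
Fraction remaining = 0.1107 → 11.07%.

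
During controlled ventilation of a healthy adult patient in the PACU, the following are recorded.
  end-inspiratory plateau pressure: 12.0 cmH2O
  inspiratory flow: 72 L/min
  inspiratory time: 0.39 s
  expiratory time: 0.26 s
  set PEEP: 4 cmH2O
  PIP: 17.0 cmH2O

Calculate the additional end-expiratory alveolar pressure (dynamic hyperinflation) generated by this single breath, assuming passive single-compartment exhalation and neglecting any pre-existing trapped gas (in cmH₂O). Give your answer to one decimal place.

Flow: 72 L/min ÷ 60 = 1.2 L/s.
Vt = flow × Ti = 1.2 L/s × 0.39 s × 1000 mL/L = 468.0 mL.
R = (PIP − Pplat)/V̇ = (17.0 − 12.0) / 1.2 = 5.0/1.2 = 4.167 cmH2O·s/L.
C = Vt/(Pplat − PEEP) = 468.0 / (12.0 − 4) = 468.0/8.0 = 58.5 mL/cmH2O.
τ = R × C = 4.167 × 0.0585 L/cmH2O = 0.2438 s.
Fraction remaining = e^(−Te/τ) = e^(−0.26/0.2438) = 0.3442; trapped volume = 468.0 × 0.3442 = 161.09 mL.
Additional alveolar pressure from trapping ≈ V_trapped / C = 161.09 / 58.5 = 2.754 cmH2O.

2.8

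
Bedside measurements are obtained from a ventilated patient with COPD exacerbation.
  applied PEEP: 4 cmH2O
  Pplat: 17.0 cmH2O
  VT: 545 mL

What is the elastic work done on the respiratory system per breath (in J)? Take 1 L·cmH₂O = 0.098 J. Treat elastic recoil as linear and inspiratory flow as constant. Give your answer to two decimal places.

0.35

Elastic work ≈ ½ × (Pplat − PEEP) × Vt = 0.5 × (17.0 − 4) × 0.545 L = 0.5 × 13.0 × 0.545 = 3.543 L·cmH2O.
× 0.098 J/(L·cmH2O) → 0.3472 J.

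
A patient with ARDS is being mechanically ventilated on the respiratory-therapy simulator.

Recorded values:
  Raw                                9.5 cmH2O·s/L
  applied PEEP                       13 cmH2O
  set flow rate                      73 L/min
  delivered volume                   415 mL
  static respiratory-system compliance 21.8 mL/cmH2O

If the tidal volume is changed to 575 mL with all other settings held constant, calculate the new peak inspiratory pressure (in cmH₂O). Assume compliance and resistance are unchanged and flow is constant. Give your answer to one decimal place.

50.9

Flow: 73 L/min ÷ 60 = 1.2167 L/s.
PIP = Vt/C + R·V̇ + PEEP (constant-flow equation of motion).
Only the elastic term changes: ΔPIP = ΔVt / C = (575 − 415) / 21.8 = 7.339 cmH2O.
Original PIP = 415/21.8 + 9.5×1.2167 + 13 = 43.595 cmH2O; new PIP = 43.595 + (7.339) = 50.934 cmH2O.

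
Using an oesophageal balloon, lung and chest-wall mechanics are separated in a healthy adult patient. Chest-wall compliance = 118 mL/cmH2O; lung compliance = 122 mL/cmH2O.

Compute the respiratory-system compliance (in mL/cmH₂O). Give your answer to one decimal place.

60.0

Lung and chest wall are elastances in series: 1/Crs = 1/CL + 1/Ccw.
1/Crs = 1/122 + 1/118 = 0.01667.
Crs = 59.988 mL/cmH2O.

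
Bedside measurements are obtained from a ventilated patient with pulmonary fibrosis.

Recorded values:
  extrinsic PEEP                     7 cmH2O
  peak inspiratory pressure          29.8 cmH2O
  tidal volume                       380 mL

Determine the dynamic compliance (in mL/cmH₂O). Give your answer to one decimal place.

Dynamic compliance = Vt / (PIP − PEEP) = 380 / (29.8 − 7) = 380 / 22.8 = 16.667 mL/cmH2O.

16.7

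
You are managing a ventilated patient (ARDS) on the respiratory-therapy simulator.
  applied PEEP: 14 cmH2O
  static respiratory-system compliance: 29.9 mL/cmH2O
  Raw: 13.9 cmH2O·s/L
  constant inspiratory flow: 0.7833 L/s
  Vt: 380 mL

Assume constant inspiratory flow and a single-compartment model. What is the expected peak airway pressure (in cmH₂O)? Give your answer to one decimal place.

37.6

Equation of motion (constant flow): PIP = Vt/C + R·V̇ + PEEP.
PIP = 380/29.9 + 13.9×0.7833 + 14 = 12.709 + 10.888 + 14 = 37.597 cmH2O.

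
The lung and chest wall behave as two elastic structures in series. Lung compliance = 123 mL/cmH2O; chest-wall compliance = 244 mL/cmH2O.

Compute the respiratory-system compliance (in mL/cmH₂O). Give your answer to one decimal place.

Lung and chest wall are elastances in series: 1/Crs = 1/CL + 1/Ccw.
1/Crs = 1/123 + 1/244 = 0.01223.
Crs = 81.766 mL/cmH2O.

81.8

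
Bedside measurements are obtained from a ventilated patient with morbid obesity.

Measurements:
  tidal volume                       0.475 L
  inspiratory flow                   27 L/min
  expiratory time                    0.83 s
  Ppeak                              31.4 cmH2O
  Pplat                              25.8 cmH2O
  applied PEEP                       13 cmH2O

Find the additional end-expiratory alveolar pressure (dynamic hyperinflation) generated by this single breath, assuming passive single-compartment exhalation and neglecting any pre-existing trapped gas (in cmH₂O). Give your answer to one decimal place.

2.1

Flow: 27 L/min ÷ 60 = 0.45 L/s.
R = (PIP − Pplat)/V̇ = (31.4 − 25.8) / 0.45 = 5.6/0.45 = 12.444 cmH2O·s/L.
C = Vt/(Pplat − PEEP) = 475.0 / (25.8 − 13) = 475.0/12.8 = 37.109 mL/cmH2O.
τ = R × C = 12.444 × 0.03711 L/cmH2O = 0.4618 s.
Fraction remaining = e^(−Te/τ) = e^(−0.83/0.4618) = 0.1657; trapped volume = 475.0 × 0.1657 = 78.708 mL.
Additional alveolar pressure from trapping ≈ V_trapped / C = 78.708 / 37.109 = 2.121 cmH2O.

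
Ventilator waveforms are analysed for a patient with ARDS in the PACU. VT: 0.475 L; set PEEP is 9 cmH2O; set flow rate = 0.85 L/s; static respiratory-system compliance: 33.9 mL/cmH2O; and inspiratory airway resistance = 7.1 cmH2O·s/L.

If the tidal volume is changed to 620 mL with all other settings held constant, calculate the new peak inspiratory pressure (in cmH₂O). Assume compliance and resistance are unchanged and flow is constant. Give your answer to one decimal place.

PIP = Vt/C + R·V̇ + PEEP (constant-flow equation of motion).
Only the elastic term changes: ΔPIP = ΔVt / C = (620 − 475) / 33.9 = 4.277 cmH2O.
Original PIP = 475/33.9 + 7.1×0.85 + 9 = 29.047 cmH2O; new PIP = 29.047 + (4.277) = 33.324 cmH2O.

33.3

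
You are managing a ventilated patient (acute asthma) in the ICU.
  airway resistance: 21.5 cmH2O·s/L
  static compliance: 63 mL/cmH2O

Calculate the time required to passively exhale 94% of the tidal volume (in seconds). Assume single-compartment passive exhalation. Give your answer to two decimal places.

τ = R × C = 21.5 × 63 mL/cmH2O = 21.5 × 0.063 L/cmH2O = 1.355 s.
Exhaled fraction f = 1 − e^(−t/τ) → t = −τ·ln(1 − f) = −1.355·ln(0.06) = 3.812 s.

3.81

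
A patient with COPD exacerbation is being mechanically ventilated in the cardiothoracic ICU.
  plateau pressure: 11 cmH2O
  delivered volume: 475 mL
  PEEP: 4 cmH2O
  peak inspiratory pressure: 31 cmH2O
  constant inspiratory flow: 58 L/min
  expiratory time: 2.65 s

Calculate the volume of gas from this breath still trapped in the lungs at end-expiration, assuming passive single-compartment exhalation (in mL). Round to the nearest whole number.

72

Flow: 58 L/min ÷ 60 = 0.9667 L/s.
R = (PIP − Pplat)/V̇ = (31 − 11) / 0.9667 = 20.0/0.9667 = 20.689 cmH2O·s/L.
C = Vt/(Pplat − PEEP) = 475.0 / (11 − 4) = 475.0/7.0 = 67.857 mL/cmH2O.
τ = R × C = 20.689 × 0.06786 L/cmH2O = 1.404 s.
Fraction remaining = e^(−Te/τ) = e^(−2.65/1.404) = 0.1515.
Trapped volume = 475.0 × 0.1515 = 71.963 mL.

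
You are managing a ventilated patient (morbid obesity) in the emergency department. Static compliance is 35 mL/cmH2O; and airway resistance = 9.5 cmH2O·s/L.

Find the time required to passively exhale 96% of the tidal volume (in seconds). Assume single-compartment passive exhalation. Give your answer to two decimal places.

τ = R × C = 9.5 × 35 mL/cmH2O = 9.5 × 0.035 L/cmH2O = 0.3325 s.
Exhaled fraction f = 1 − e^(−t/τ) → t = −τ·ln(1 − f) = −0.3325·ln(0.04) = 1.07 s.

1.07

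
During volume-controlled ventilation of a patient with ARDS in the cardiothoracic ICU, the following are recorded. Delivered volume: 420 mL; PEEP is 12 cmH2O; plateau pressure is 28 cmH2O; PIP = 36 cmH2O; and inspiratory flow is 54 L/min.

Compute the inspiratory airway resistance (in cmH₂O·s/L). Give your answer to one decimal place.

8.9

Flow: 54 L/min ÷ 60 = 0.9 L/s.
Raw = (PIP − Pplat) / flow = (36 − 28) / 0.9 = 8.0 / 0.9 = 8.889 cmH2O·s/L.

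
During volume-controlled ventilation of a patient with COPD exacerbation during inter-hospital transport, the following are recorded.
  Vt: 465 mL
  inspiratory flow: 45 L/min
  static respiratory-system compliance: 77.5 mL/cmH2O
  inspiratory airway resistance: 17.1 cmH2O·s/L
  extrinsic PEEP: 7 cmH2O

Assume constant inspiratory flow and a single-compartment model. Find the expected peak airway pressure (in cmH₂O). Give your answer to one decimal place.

25.8

Flow: 45 L/min ÷ 60 = 0.75 L/s.
Equation of motion (constant flow): PIP = Vt/C + R·V̇ + PEEP.
PIP = 465/77.5 + 17.1×0.75 + 7 = 6.0 + 12.825 + 7 = 25.825 cmH2O.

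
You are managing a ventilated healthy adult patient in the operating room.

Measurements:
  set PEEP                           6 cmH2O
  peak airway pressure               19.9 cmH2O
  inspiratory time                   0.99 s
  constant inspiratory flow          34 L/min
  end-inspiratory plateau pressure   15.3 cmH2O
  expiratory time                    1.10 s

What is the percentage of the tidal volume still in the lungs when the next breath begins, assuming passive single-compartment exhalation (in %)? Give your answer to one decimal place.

Flow: 34 L/min ÷ 60 = 0.5667 L/s.
Vt = flow × Ti = 0.5667 L/s × 0.99 s × 1000 mL/L = 561.03 mL.
R = (PIP − Pplat)/V̇ = (19.9 − 15.3) / 0.5667 = 4.6/0.5667 = 8.117 cmH2O·s/L.
C = Vt/(Pplat − PEEP) = 561.03 / (15.3 − 6) = 561.03/9.3 = 60.326 mL/cmH2O.
τ = R × C = 8.117 × 0.06033 L/cmH2O = 0.4897 s.
Fraction remaining at end-expiration = e^(−Te/τ) = e^(−1.10/0.4897) = 0.1058 → 10.58%.

10.6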